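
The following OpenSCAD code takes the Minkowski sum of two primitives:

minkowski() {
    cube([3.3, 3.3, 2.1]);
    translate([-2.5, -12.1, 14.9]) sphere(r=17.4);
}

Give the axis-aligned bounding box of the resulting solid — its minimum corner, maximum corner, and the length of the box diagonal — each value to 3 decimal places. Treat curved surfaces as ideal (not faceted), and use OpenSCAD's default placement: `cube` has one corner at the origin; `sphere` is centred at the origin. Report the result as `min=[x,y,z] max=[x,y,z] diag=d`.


A = translate([-2.5, -12.1, 14.9]) sphere(r=17.4) → bbox [-19.9,-29.5,-2.5] .. [14.9,5.3,32.3]
B = cube([3.3, 3.3, 2.1]) → bbox [0,0,0] .. [3.3,3.3,2.1]
lo = A.lo+B.lo = [-19.9+0, -29.5+0, -2.5+0] = [-19.900,-29.500,-2.500]
hi = A.hi+B.hi = [14.9+3.3, 5.3+3.3, 32.3+2.1] = [18.200,8.600,34.400]
diag = √(38.1²+38.1²+36.9²) = √4264.83 = 65.306

min=[-19.900,-29.500,-2.500] max=[18.200,8.600,34.400] diag=65.306


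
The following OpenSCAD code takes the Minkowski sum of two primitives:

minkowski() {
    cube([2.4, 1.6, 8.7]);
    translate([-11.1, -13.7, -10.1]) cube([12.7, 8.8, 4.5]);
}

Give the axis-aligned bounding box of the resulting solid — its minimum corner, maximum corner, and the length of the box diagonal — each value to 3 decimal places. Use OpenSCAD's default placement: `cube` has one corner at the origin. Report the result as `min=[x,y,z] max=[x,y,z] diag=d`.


A = translate([-11.1, -13.7, -10.1]) cube([12.7, 8.8, 4.5]) → bbox [-11.1,-13.7,-10.1] .. [1.6,-4.9,-5.6]
B = cube([2.4, 1.6, 8.7]) → bbox [0,0,0] .. [2.4,1.6,8.7]
lo = A.lo+B.lo = [-11.1+0, -13.7+0, -10.1+0] = [-11.100,-13.700,-10.100]
hi = A.hi+B.hi = [1.6+2.4, -4.9+1.6, -5.6+8.7] = [4.000,-3.300,3.100]
diag = √(15.1²+10.4²+13.2²) = √510.41 = 22.592

min=[-11.100,-13.700,-10.100] max=[4.000,-3.300,3.100] diag=22.592


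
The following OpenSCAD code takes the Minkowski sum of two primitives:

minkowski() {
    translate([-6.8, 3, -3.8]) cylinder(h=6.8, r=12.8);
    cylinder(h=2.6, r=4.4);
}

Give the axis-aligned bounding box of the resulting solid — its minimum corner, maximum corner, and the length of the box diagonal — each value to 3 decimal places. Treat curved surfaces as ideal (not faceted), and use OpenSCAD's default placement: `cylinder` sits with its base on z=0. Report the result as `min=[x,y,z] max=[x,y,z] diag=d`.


A = translate([-6.8, 3, -3.8]) cylinder(h=6.8, r=12.8) → bbox [-19.6,-9.8,-3.8] .. [6,15.8,3]
B = cylinder(h=2.6, r=4.4) → bbox [-4.4,-4.4,0] .. [4.4,4.4,2.6]
lo = A.lo+B.lo = [-19.6-4.4, -9.8-4.4, -3.8+0] = [-24.000,-14.200,-3.800]
hi = A.hi+B.hi = [6+4.4, 15.8+4.4, 3+2.6] = [10.400,20.200,5.600]
diag = √(34.4²+34.4²+9.4²) = √2455.08 = 49.549

min=[-24.000,-14.200,-3.800] max=[10.400,20.200,5.600] diag=49.549


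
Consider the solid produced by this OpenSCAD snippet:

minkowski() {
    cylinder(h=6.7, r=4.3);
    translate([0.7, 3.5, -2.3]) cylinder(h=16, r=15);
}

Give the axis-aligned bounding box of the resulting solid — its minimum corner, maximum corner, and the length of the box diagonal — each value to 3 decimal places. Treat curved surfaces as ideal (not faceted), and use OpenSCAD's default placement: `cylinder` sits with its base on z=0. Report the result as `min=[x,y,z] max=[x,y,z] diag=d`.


min=[-18.600,-15.800,-2.300] max=[20.000,22.800,20.400] diag=59.120

A = translate([0.7, 3.5, -2.3]) cylinder(h=16, r=15) → bbox [-14.3,-11.5,-2.3] .. [15.7,18.5,13.7]
B = cylinder(h=6.7, r=4.3) → bbox [-4.3,-4.3,0] .. [4.3,4.3,6.7]
lo = A.lo+B.lo = [-14.3-4.3, -11.5-4.3, -2.3+0] = [-18.600,-15.800,-2.300]
hi = A.hi+B.hi = [15.7+4.3, 18.5+4.3, 13.7+6.7] = [20.000,22.800,20.400]
diag = √(38.6²+38.6²+22.7²) = √3495.21 = 59.120


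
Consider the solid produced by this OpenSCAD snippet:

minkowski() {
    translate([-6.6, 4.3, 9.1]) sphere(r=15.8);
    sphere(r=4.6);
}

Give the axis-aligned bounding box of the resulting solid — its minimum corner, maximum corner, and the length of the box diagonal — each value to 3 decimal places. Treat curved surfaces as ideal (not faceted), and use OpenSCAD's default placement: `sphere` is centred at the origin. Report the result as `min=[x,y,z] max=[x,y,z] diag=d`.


min=[-27.000,-16.100,-11.300] max=[13.800,24.700,29.500] diag=70.668

A = translate([-6.6, 4.3, 9.1]) sphere(r=15.8) → bbox [-22.4,-11.5,-6.7] .. [9.2,20.1,24.9]
B = sphere(r=4.6) → bbox [-4.6,-4.6,-4.6] .. [4.6,4.6,4.6]
lo = A.lo+B.lo = [-22.4-4.6, -11.5-4.6, -6.7-4.6] = [-27.000,-16.100,-11.300]
hi = A.hi+B.hi = [9.2+4.6, 20.1+4.6, 24.9+4.6] = [13.800,24.700,29.500]
diag = √(40.8²+40.8²+40.8²) = √4993.92 = 70.668


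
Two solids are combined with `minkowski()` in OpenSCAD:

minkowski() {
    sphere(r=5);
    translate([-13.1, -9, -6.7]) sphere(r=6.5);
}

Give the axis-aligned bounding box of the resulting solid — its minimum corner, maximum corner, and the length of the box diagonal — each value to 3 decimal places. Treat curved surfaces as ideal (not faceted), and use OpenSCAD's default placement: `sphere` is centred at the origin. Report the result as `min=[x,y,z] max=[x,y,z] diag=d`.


A = translate([-13.1, -9, -6.7]) sphere(r=6.5) → bbox [-19.6,-15.5,-13.2] .. [-6.6,-2.5,-0.2]
B = sphere(r=5) → bbox [-5,-5,-5] .. [5,5,5]
lo = A.lo+B.lo = [-19.6-5, -15.5-5, -13.2-5] = [-24.600,-20.500,-18.200]
hi = A.hi+B.hi = [-6.6+5, -2.5+5, -0.2+5] = [-1.600,2.500,4.800]
diag = √(23²+23²+23²) = √1587 = 39.837

min=[-24.600,-20.500,-18.200] max=[-1.600,2.500,4.800] diag=39.837


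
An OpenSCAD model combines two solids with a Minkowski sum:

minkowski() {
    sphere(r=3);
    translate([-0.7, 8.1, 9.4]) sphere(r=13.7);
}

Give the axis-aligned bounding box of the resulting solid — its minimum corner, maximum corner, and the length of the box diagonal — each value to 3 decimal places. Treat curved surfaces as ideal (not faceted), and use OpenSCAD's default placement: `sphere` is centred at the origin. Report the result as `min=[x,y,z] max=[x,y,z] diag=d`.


A = translate([-0.7, 8.1, 9.4]) sphere(r=13.7) → bbox [-14.4,-5.6,-4.3] .. [13,21.8,23.1]
B = sphere(r=3) → bbox [-3,-3,-3] .. [3,3,3]
lo = A.lo+B.lo = [-14.4-3, -5.6-3, -4.3-3] = [-17.400,-8.600,-7.300]
hi = A.hi+B.hi = [13+3, 21.8+3, 23.1+3] = [16.000,24.800,26.100]
diag = √(33.4²+33.4²+33.4²) = √3346.68 = 57.850

min=[-17.400,-8.600,-7.300] max=[16.000,24.800,26.100] diag=57.850


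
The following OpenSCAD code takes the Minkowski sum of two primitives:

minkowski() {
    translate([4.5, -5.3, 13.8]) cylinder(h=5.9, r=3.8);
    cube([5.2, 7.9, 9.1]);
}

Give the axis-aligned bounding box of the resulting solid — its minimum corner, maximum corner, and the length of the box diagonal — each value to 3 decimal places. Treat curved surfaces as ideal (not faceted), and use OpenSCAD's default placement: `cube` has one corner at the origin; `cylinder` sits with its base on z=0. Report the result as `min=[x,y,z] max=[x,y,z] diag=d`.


min=[0.700,-9.100,13.800] max=[13.500,6.400,28.800] diag=25.082

A = translate([4.5, -5.3, 13.8]) cylinder(h=5.9, r=3.8) → bbox [0.7,-9.1,13.8] .. [8.3,-1.5,19.7]
B = cube([5.2, 7.9, 9.1]) → bbox [0,0,0] .. [5.2,7.9,9.1]
lo = A.lo+B.lo = [0.7+0, -9.1+0, 13.8+0] = [0.700,-9.100,13.800]
hi = A.hi+B.hi = [8.3+5.2, -1.5+7.9, 19.7+9.1] = [13.500,6.400,28.800]
diag = √(12.8²+15.5²+15²) = √629.09 = 25.082


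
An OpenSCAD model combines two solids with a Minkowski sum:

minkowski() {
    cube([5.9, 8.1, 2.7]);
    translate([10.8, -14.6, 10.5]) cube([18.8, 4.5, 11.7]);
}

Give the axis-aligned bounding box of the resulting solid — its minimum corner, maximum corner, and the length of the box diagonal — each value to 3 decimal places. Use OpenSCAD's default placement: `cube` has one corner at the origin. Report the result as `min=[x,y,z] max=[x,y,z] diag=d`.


A = translate([10.8, -14.6, 10.5]) cube([18.8, 4.5, 11.7]) → bbox [10.8,-14.6,10.5] .. [29.6,-10.1,22.2]
B = cube([5.9, 8.1, 2.7]) → bbox [0,0,0] .. [5.9,8.1,2.7]
lo = A.lo+B.lo = [10.8+0, -14.6+0, 10.5+0] = [10.800,-14.600,10.500]
hi = A.hi+B.hi = [29.6+5.9, -10.1+8.1, 22.2+2.7] = [35.500,-2.000,24.900]
diag = √(24.7²+12.6²+14.4²) = √976.21 = 31.244

min=[10.800,-14.600,10.500] max=[35.500,-2.000,24.900] diag=31.244


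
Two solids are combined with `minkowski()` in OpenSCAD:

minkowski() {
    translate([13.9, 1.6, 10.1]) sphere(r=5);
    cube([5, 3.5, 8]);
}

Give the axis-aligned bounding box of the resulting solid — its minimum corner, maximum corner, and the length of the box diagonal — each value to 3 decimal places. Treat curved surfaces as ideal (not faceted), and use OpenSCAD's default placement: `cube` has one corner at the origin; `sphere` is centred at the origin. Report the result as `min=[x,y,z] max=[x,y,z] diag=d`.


A = translate([13.9, 1.6, 10.1]) sphere(r=5) → bbox [8.9,-3.4,5.1] .. [18.9,6.6,15.1]
B = cube([5, 3.5, 8]) → bbox [0,0,0] .. [5,3.5,8]
lo = A.lo+B.lo = [8.9+0, -3.4+0, 5.1+0] = [8.900,-3.400,5.100]
hi = A.hi+B.hi = [18.9+5, 6.6+3.5, 15.1+8] = [23.900,10.100,23.100]
diag = √(15²+13.5²+18²) = √731.25 = 27.042

min=[8.900,-3.400,5.100] max=[23.900,10.100,23.100] diag=27.042


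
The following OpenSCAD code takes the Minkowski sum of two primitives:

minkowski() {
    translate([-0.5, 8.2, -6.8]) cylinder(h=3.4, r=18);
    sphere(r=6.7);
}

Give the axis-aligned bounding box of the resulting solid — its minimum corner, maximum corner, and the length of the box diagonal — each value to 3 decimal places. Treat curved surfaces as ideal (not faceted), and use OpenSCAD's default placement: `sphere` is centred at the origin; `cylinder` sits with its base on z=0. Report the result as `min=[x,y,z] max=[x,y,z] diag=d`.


A = translate([-0.5, 8.2, -6.8]) cylinder(h=3.4, r=18) → bbox [-18.5,-9.8,-6.8] .. [17.5,26.2,-3.4]
B = sphere(r=6.7) → bbox [-6.7,-6.7,-6.7] .. [6.7,6.7,6.7]
lo = A.lo+B.lo = [-18.5-6.7, -9.8-6.7, -6.8-6.7] = [-25.200,-16.500,-13.500]
hi = A.hi+B.hi = [17.5+6.7, 26.2+6.7, -3.4+6.7] = [24.200,32.900,3.300]
diag = √(49.4²+49.4²+16.8²) = √5162.96 = 71.854

min=[-25.200,-16.500,-13.500] max=[24.200,32.900,3.300] diag=71.854


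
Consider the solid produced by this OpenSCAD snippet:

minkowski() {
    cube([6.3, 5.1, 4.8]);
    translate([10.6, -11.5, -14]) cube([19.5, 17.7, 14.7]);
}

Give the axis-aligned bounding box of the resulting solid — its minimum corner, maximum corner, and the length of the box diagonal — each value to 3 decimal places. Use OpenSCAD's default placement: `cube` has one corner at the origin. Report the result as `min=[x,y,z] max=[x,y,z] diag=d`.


A = translate([10.6, -11.5, -14]) cube([19.5, 17.7, 14.7]) → bbox [10.6,-11.5,-14] .. [30.1,6.2,0.7]
B = cube([6.3, 5.1, 4.8]) → bbox [0,0,0] .. [6.3,5.1,4.8]
lo = A.lo+B.lo = [10.6+0, -11.5+0, -14+0] = [10.600,-11.500,-14.000]
hi = A.hi+B.hi = [30.1+6.3, 6.2+5.1, 0.7+4.8] = [36.400,11.300,5.500]
diag = √(25.8²+22.8²+19.5²) = √1565.73 = 39.569

min=[10.600,-11.500,-14.000] max=[36.400,11.300,5.500] diag=39.569


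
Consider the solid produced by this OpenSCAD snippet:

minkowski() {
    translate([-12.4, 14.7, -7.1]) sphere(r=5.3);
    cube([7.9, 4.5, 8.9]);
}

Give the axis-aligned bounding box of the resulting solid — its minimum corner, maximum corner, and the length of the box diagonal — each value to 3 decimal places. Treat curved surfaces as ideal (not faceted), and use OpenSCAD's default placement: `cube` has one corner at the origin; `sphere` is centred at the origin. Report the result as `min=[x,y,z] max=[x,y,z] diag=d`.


min=[-17.700,9.400,-12.400] max=[0.800,24.500,7.100] diag=30.830

A = translate([-12.4, 14.7, -7.1]) sphere(r=5.3) → bbox [-17.7,9.4,-12.4] .. [-7.1,20,-1.8]
B = cube([7.9, 4.5, 8.9]) → bbox [0,0,0] .. [7.9,4.5,8.9]
lo = A.lo+B.lo = [-17.7+0, 9.4+0, -12.4+0] = [-17.700,9.400,-12.400]
hi = A.hi+B.hi = [-7.1+7.9, 20+4.5, -1.8+8.9] = [0.800,24.500,7.100]
diag = √(18.5²+15.1²+19.5²) = √950.51 = 30.830


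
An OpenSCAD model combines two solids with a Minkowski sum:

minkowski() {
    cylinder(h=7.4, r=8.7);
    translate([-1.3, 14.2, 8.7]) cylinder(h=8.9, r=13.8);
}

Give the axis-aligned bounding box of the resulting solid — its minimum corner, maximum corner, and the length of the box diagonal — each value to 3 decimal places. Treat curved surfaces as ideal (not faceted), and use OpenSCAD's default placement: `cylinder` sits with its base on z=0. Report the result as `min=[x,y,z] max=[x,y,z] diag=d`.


A = translate([-1.3, 14.2, 8.7]) cylinder(h=8.9, r=13.8) → bbox [-15.1,0.4,8.7] .. [12.5,28,17.6]
B = cylinder(h=7.4, r=8.7) → bbox [-8.7,-8.7,0] .. [8.7,8.7,7.4]
lo = A.lo+B.lo = [-15.1-8.7, 0.4-8.7, 8.7+0] = [-23.800,-8.300,8.700]
hi = A.hi+B.hi = [12.5+8.7, 28+8.7, 17.6+7.4] = [21.200,36.700,25.000]
diag = √(45²+45²+16.3²) = √4315.69 = 65.694

min=[-23.800,-8.300,8.700] max=[21.200,36.700,25.000] diag=65.694


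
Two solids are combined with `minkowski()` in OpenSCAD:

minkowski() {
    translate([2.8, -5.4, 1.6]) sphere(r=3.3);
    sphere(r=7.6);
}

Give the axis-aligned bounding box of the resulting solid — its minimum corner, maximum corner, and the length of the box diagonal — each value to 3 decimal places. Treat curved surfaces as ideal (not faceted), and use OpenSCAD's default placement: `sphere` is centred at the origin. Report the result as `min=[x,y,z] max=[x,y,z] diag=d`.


A = translate([2.8, -5.4, 1.6]) sphere(r=3.3) → bbox [-0.5,-8.7,-1.7] .. [6.1,-2.1,4.9]
B = sphere(r=7.6) → bbox [-7.6,-7.6,-7.6] .. [7.6,7.6,7.6]
lo = A.lo+B.lo = [-0.5-7.6, -8.7-7.6, -1.7-7.6] = [-8.100,-16.300,-9.300]
hi = A.hi+B.hi = [6.1+7.6, -2.1+7.6, 4.9+7.6] = [13.700,5.500,12.500]
diag = √(21.8²+21.8²+21.8²) = √1425.72 = 37.759

min=[-8.100,-16.300,-9.300] max=[13.700,5.500,12.500] diag=37.759


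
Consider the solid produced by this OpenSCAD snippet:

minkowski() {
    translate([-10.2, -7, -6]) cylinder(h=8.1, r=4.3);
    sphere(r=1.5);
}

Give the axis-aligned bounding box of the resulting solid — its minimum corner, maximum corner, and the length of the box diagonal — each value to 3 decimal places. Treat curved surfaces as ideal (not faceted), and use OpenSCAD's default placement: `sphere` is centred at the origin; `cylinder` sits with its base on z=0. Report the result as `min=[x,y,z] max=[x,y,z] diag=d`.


min=[-16.000,-12.800,-7.500] max=[-4.400,-1.200,3.600] diag=19.807

A = translate([-10.2, -7, -6]) cylinder(h=8.1, r=4.3) → bbox [-14.5,-11.3,-6] .. [-5.9,-2.7,2.1]
B = sphere(r=1.5) → bbox [-1.5,-1.5,-1.5] .. [1.5,1.5,1.5]
lo = A.lo+B.lo = [-14.5-1.5, -11.3-1.5, -6-1.5] = [-16.000,-12.800,-7.500]
hi = A.hi+B.hi = [-5.9+1.5, -2.7+1.5, 2.1+1.5] = [-4.400,-1.200,3.600]
diag = √(11.6²+11.6²+11.1²) = √392.33 = 19.807


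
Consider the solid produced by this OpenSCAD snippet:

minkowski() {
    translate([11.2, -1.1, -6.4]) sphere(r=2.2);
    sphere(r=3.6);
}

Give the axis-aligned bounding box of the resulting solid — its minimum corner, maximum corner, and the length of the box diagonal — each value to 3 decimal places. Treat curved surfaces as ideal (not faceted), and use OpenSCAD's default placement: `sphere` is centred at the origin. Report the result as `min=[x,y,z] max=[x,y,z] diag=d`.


A = translate([11.2, -1.1, -6.4]) sphere(r=2.2) → bbox [9,-3.3,-8.6] .. [13.4,1.1,-4.2]
B = sphere(r=3.6) → bbox [-3.6,-3.6,-3.6] .. [3.6,3.6,3.6]
lo = A.lo+B.lo = [9-3.6, -3.3-3.6, -8.6-3.6] = [5.400,-6.900,-12.200]
hi = A.hi+B.hi = [13.4+3.6, 1.1+3.6, -4.2+3.6] = [17.000,4.700,-0.600]
diag = √(11.6²+11.6²+11.6²) = √403.68 = 20.092

min=[5.400,-6.900,-12.200] max=[17.000,4.700,-0.600] diag=20.092


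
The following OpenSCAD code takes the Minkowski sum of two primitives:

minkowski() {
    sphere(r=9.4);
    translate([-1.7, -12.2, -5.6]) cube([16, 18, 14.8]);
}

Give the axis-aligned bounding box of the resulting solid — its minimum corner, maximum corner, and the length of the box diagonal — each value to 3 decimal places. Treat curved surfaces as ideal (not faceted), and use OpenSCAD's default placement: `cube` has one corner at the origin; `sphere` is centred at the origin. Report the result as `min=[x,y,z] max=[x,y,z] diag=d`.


min=[-11.100,-21.600,-15.000] max=[23.700,15.200,18.600] diag=60.780

A = translate([-1.7, -12.2, -5.6]) cube([16, 18, 14.8]) → bbox [-1.7,-12.2,-5.6] .. [14.3,5.8,9.2]
B = sphere(r=9.4) → bbox [-9.4,-9.4,-9.4] .. [9.4,9.4,9.4]
lo = A.lo+B.lo = [-1.7-9.4, -12.2-9.4, -5.6-9.4] = [-11.100,-21.600,-15.000]
hi = A.hi+B.hi = [14.3+9.4, 5.8+9.4, 9.2+9.4] = [23.700,15.200,18.600]
diag = √(34.8²+36.8²+33.6²) = √3694.24 = 60.780


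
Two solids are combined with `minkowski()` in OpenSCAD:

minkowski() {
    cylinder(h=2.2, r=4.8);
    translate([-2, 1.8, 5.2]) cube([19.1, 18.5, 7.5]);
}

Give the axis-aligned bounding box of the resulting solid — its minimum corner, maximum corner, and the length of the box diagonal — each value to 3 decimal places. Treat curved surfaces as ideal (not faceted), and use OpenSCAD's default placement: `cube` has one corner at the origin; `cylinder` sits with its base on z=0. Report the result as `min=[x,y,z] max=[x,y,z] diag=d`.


min=[-6.800,-3.000,5.200] max=[21.900,25.100,14.900] diag=41.321

A = translate([-2, 1.8, 5.2]) cube([19.1, 18.5, 7.5]) → bbox [-2,1.8,5.2] .. [17.1,20.3,12.7]
B = cylinder(h=2.2, r=4.8) → bbox [-4.8,-4.8,0] .. [4.8,4.8,2.2]
lo = A.lo+B.lo = [-2-4.8, 1.8-4.8, 5.2+0] = [-6.800,-3.000,5.200]
hi = A.hi+B.hi = [17.1+4.8, 20.3+4.8, 12.7+2.2] = [21.900,25.100,14.900]
diag = √(28.7²+28.1²+9.7²) = √1707.39 = 41.321


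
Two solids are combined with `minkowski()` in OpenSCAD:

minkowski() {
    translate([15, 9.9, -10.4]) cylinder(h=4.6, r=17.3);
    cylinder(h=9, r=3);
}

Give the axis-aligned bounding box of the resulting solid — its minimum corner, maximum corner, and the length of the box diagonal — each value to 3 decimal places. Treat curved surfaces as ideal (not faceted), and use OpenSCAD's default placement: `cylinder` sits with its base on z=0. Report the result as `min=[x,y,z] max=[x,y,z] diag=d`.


A = translate([15, 9.9, -10.4]) cylinder(h=4.6, r=17.3) → bbox [-2.3,-7.4,-10.4] .. [32.3,27.2,-5.8]
B = cylinder(h=9, r=3) → bbox [-3,-3,0] .. [3,3,9]
lo = A.lo+B.lo = [-2.3-3, -7.4-3, -10.4+0] = [-5.300,-10.400,-10.400]
hi = A.hi+B.hi = [32.3+3, 27.2+3, -5.8+9] = [35.300,30.200,3.200]
diag = √(40.6²+40.6²+13.6²) = √3481.68 = 59.006

min=[-5.300,-10.400,-10.400] max=[35.300,30.200,3.200] diag=59.006


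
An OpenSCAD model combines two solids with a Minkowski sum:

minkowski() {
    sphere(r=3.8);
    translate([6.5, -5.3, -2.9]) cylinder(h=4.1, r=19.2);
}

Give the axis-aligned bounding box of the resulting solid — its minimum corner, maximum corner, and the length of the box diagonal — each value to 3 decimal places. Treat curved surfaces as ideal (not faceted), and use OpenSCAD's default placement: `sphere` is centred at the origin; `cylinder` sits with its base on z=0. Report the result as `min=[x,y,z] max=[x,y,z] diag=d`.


min=[-16.500,-28.300,-6.700] max=[29.500,17.700,5.000] diag=66.098

A = translate([6.5, -5.3, -2.9]) cylinder(h=4.1, r=19.2) → bbox [-12.7,-24.5,-2.9] .. [25.7,13.9,1.2]
B = sphere(r=3.8) → bbox [-3.8,-3.8,-3.8] .. [3.8,3.8,3.8]
lo = A.lo+B.lo = [-12.7-3.8, -24.5-3.8, -2.9-3.8] = [-16.500,-28.300,-6.700]
hi = A.hi+B.hi = [25.7+3.8, 13.9+3.8, 1.2+3.8] = [29.500,17.700,5.000]
diag = √(46²+46²+11.7²) = √4368.89 = 66.098


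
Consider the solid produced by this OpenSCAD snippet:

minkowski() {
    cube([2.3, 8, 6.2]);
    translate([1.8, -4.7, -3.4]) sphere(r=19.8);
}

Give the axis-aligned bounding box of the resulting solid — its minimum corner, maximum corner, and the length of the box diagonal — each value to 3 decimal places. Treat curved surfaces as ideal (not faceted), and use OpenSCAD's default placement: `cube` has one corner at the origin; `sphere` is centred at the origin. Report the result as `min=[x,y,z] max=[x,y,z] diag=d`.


min=[-18.000,-24.500,-23.200] max=[23.900,23.100,22.600] diag=78.224

A = translate([1.8, -4.7, -3.4]) sphere(r=19.8) → bbox [-18,-24.5,-23.2] .. [21.6,15.1,16.4]
B = cube([2.3, 8, 6.2]) → bbox [0,0,0] .. [2.3,8,6.2]
lo = A.lo+B.lo = [-18+0, -24.5+0, -23.2+0] = [-18.000,-24.500,-23.200]
hi = A.hi+B.hi = [21.6+2.3, 15.1+8, 16.4+6.2] = [23.900,23.100,22.600]
diag = √(41.9²+47.6²+45.8²) = √6119.01 = 78.224


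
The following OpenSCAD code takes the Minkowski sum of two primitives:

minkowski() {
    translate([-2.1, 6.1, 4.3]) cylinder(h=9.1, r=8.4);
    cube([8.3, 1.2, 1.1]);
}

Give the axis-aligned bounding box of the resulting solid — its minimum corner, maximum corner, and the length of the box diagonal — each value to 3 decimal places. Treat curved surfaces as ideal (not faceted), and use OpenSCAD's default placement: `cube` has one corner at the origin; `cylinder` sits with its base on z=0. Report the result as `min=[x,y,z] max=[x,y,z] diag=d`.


A = translate([-2.1, 6.1, 4.3]) cylinder(h=9.1, r=8.4) → bbox [-10.5,-2.3,4.3] .. [6.3,14.5,13.4]
B = cube([8.3, 1.2, 1.1]) → bbox [0,0,0] .. [8.3,1.2,1.1]
lo = A.lo+B.lo = [-10.5+0, -2.3+0, 4.3+0] = [-10.500,-2.300,4.300]
hi = A.hi+B.hi = [6.3+8.3, 14.5+1.2, 13.4+1.1] = [14.600,15.700,14.500]
diag = √(25.1²+18²+10.2²) = √1058.05 = 32.528

min=[-10.500,-2.300,4.300] max=[14.600,15.700,14.500] diag=32.528


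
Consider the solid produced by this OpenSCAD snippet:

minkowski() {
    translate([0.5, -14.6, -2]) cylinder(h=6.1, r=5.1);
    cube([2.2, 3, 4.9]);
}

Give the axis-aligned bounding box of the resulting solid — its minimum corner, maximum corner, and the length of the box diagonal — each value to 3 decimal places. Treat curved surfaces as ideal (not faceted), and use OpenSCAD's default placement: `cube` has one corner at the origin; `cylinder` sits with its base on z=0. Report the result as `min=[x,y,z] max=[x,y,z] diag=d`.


A = translate([0.5, -14.6, -2]) cylinder(h=6.1, r=5.1) → bbox [-4.6,-19.7,-2] .. [5.6,-9.5,4.1]
B = cube([2.2, 3, 4.9]) → bbox [0,0,0] .. [2.2,3,4.9]
lo = A.lo+B.lo = [-4.6+0, -19.7+0, -2+0] = [-4.600,-19.700,-2.000]
hi = A.hi+B.hi = [5.6+2.2, -9.5+3, 4.1+4.9] = [7.800,-6.500,9.000]
diag = √(12.4²+13.2²+11²) = √449 = 21.190

min=[-4.600,-19.700,-2.000] max=[7.800,-6.500,9.000] diag=21.190


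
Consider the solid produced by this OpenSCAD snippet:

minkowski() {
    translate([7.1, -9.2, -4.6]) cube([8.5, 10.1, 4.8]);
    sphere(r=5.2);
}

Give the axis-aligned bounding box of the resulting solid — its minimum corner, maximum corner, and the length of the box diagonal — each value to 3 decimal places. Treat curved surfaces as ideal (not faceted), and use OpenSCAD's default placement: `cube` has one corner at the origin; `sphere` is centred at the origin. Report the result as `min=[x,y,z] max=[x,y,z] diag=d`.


min=[1.900,-14.400,-9.800] max=[20.800,6.100,5.400] diag=31.757

A = translate([7.1, -9.2, -4.6]) cube([8.5, 10.1, 4.8]) → bbox [7.1,-9.2,-4.6] .. [15.6,0.9,0.2]
B = sphere(r=5.2) → bbox [-5.2,-5.2,-5.2] .. [5.2,5.2,5.2]
lo = A.lo+B.lo = [7.1-5.2, -9.2-5.2, -4.6-5.2] = [1.900,-14.400,-9.800]
hi = A.hi+B.hi = [15.6+5.2, 0.9+5.2, 0.2+5.2] = [20.800,6.100,5.400]
diag = √(18.9²+20.5²+15.2²) = √1008.5 = 31.757


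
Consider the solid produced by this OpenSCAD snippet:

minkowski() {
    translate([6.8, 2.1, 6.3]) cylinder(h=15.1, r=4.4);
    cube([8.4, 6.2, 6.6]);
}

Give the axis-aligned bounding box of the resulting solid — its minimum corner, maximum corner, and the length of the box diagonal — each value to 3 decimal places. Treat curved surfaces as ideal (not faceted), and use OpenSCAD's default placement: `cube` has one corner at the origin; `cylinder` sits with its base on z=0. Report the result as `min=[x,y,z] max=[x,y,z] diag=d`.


min=[2.400,-2.300,6.300] max=[19.600,12.700,28.000] diag=31.492

A = translate([6.8, 2.1, 6.3]) cylinder(h=15.1, r=4.4) → bbox [2.4,-2.3,6.3] .. [11.2,6.5,21.4]
B = cube([8.4, 6.2, 6.6]) → bbox [0,0,0] .. [8.4,6.2,6.6]
lo = A.lo+B.lo = [2.4+0, -2.3+0, 6.3+0] = [2.400,-2.300,6.300]
hi = A.hi+B.hi = [11.2+8.4, 6.5+6.2, 21.4+6.6] = [19.600,12.700,28.000]
diag = √(17.2²+15²+21.7²) = √991.73 = 31.492


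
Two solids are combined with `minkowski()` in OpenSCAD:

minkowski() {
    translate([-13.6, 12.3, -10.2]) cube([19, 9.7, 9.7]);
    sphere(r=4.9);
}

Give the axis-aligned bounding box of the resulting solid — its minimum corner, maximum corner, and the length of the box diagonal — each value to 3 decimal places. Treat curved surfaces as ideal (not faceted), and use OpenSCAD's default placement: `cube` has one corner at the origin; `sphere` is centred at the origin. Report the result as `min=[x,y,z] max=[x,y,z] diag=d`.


A = translate([-13.6, 12.3, -10.2]) cube([19, 9.7, 9.7]) → bbox [-13.6,12.3,-10.2] .. [5.4,22,-0.5]
B = sphere(r=4.9) → bbox [-4.9,-4.9,-4.9] .. [4.9,4.9,4.9]
lo = A.lo+B.lo = [-13.6-4.9, 12.3-4.9, -10.2-4.9] = [-18.500,7.400,-15.100]
hi = A.hi+B.hi = [5.4+4.9, 22+4.9, -0.5+4.9] = [10.300,26.900,4.400]
diag = √(28.8²+19.5²+19.5²) = √1589.94 = 39.874

min=[-18.500,7.400,-15.100] max=[10.300,26.900,4.400] diag=39.874


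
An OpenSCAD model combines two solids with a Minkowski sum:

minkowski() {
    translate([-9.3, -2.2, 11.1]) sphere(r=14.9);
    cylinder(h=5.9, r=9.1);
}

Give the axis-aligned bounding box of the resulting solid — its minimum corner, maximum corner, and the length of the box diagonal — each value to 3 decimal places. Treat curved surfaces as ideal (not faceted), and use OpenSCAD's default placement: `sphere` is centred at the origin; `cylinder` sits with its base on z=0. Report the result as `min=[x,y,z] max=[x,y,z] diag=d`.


min=[-33.300,-26.200,-3.800] max=[14.700,21.800,31.900] diag=76.697

A = translate([-9.3, -2.2, 11.1]) sphere(r=14.9) → bbox [-24.2,-17.1,-3.8] .. [5.6,12.7,26]
B = cylinder(h=5.9, r=9.1) → bbox [-9.1,-9.1,0] .. [9.1,9.1,5.9]
lo = A.lo+B.lo = [-24.2-9.1, -17.1-9.1, -3.8+0] = [-33.300,-26.200,-3.800]
hi = A.hi+B.hi = [5.6+9.1, 12.7+9.1, 26+5.9] = [14.700,21.800,31.900]
diag = √(48²+48²+35.7²) = √5882.49 = 76.697


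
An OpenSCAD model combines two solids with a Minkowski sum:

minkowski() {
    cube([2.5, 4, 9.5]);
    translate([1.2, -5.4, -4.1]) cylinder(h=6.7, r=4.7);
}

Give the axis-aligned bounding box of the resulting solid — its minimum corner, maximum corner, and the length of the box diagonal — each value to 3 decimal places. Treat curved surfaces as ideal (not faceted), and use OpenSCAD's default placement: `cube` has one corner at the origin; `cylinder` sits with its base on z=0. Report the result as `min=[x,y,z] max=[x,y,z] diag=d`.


min=[-3.500,-10.100,-4.100] max=[8.400,3.300,12.100] diag=24.158

A = translate([1.2, -5.4, -4.1]) cylinder(h=6.7, r=4.7) → bbox [-3.5,-10.1,-4.1] .. [5.9,-0.7,2.6]
B = cube([2.5, 4, 9.5]) → bbox [0,0,0] .. [2.5,4,9.5]
lo = A.lo+B.lo = [-3.5+0, -10.1+0, -4.1+0] = [-3.500,-10.100,-4.100]
hi = A.hi+B.hi = [5.9+2.5, -0.7+4, 2.6+9.5] = [8.400,3.300,12.100]
diag = √(11.9²+13.4²+16.2²) = √583.61 = 24.158


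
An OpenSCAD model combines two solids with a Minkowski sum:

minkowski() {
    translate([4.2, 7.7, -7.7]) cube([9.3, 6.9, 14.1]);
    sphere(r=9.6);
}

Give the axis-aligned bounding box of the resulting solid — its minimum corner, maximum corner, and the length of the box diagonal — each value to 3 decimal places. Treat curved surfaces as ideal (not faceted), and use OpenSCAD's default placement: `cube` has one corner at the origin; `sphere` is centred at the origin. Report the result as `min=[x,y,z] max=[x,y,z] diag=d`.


A = translate([4.2, 7.7, -7.7]) cube([9.3, 6.9, 14.1]) → bbox [4.2,7.7,-7.7] .. [13.5,14.6,6.4]
B = sphere(r=9.6) → bbox [-9.6,-9.6,-9.6] .. [9.6,9.6,9.6]
lo = A.lo+B.lo = [4.2-9.6, 7.7-9.6, -7.7-9.6] = [-5.400,-1.900,-17.300]
hi = A.hi+B.hi = [13.5+9.6, 14.6+9.6, 6.4+9.6] = [23.100,24.200,16.000]
diag = √(28.5²+26.1²+33.3²) = √2602.35 = 51.013

min=[-5.400,-1.900,-17.300] max=[23.100,24.200,16.000] diag=51.013


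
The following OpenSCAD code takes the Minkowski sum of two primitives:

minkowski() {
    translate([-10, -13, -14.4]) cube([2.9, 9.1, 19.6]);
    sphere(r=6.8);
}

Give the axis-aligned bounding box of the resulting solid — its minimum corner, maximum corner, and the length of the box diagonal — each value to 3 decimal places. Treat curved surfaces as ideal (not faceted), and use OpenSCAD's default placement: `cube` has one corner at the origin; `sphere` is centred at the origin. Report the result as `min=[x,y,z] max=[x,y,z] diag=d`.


A = translate([-10, -13, -14.4]) cube([2.9, 9.1, 19.6]) → bbox [-10,-13,-14.4] .. [-7.1,-3.9,5.2]
B = sphere(r=6.8) → bbox [-6.8,-6.8,-6.8] .. [6.8,6.8,6.8]
lo = A.lo+B.lo = [-10-6.8, -13-6.8, -14.4-6.8] = [-16.800,-19.800,-21.200]
hi = A.hi+B.hi = [-7.1+6.8, -3.9+6.8, 5.2+6.8] = [-0.300,2.900,12.000]
diag = √(16.5²+22.7²+33.2²) = √1889.78 = 43.472

min=[-16.800,-19.800,-21.200] max=[-0.300,2.900,12.000] diag=43.472


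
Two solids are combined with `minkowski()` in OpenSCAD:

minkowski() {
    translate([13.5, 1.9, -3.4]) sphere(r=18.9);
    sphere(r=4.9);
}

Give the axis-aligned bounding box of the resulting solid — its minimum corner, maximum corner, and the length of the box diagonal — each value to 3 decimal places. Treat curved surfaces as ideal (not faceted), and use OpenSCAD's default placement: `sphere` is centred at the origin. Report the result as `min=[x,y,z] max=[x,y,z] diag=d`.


A = translate([13.5, 1.9, -3.4]) sphere(r=18.9) → bbox [-5.4,-17,-22.3] .. [32.4,20.8,15.5]
B = sphere(r=4.9) → bbox [-4.9,-4.9,-4.9] .. [4.9,4.9,4.9]
lo = A.lo+B.lo = [-5.4-4.9, -17-4.9, -22.3-4.9] = [-10.300,-21.900,-27.200]
hi = A.hi+B.hi = [32.4+4.9, 20.8+4.9, 15.5+4.9] = [37.300,25.700,20.400]
diag = √(47.6²+47.6²+47.6²) = √6797.28 = 82.446

min=[-10.300,-21.900,-27.200] max=[37.300,25.700,20.400] diag=82.446


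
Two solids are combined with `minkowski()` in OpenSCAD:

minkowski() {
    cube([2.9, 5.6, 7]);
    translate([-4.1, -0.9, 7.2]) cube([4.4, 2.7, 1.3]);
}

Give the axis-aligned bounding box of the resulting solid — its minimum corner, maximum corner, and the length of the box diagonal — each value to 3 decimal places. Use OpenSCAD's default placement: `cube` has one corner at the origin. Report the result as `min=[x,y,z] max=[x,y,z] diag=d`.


min=[-4.100,-0.900,7.200] max=[3.200,7.400,15.500] diag=13.823

A = translate([-4.1, -0.9, 7.2]) cube([4.4, 2.7, 1.3]) → bbox [-4.1,-0.9,7.2] .. [0.3,1.8,8.5]
B = cube([2.9, 5.6, 7]) → bbox [0,0,0] .. [2.9,5.6,7]
lo = A.lo+B.lo = [-4.1+0, -0.9+0, 7.2+0] = [-4.100,-0.900,7.200]
hi = A.hi+B.hi = [0.3+2.9, 1.8+5.6, 8.5+7] = [3.200,7.400,15.500]
diag = √(7.3²+8.3²+8.3²) = √191.07 = 13.823


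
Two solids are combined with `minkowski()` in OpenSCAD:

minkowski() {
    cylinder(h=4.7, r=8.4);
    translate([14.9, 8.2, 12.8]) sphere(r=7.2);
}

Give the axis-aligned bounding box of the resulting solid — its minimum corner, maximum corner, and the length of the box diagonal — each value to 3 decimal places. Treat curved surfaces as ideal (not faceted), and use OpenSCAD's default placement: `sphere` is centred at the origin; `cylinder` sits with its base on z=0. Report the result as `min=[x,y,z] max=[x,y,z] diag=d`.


A = translate([14.9, 8.2, 12.8]) sphere(r=7.2) → bbox [7.7,1,5.6] .. [22.1,15.4,20]
B = cylinder(h=4.7, r=8.4) → bbox [-8.4,-8.4,0] .. [8.4,8.4,4.7]
lo = A.lo+B.lo = [7.7-8.4, 1-8.4, 5.6+0] = [-0.700,-7.400,5.600]
hi = A.hi+B.hi = [22.1+8.4, 15.4+8.4, 20+4.7] = [30.500,23.800,24.700]
diag = √(31.2²+31.2²+19.1²) = √2311.69 = 48.080

min=[-0.700,-7.400,5.600] max=[30.500,23.800,24.700] diag=48.080


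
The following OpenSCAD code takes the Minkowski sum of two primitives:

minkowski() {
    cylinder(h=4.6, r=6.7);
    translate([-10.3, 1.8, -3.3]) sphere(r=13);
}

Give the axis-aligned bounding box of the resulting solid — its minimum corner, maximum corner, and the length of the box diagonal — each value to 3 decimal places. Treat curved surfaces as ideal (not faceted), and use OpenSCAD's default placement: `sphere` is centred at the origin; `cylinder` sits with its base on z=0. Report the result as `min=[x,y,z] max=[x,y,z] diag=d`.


min=[-30.000,-17.900,-16.300] max=[9.400,21.500,14.300] diag=63.569

A = translate([-10.3, 1.8, -3.3]) sphere(r=13) → bbox [-23.3,-11.2,-16.3] .. [2.7,14.8,9.7]
B = cylinder(h=4.6, r=6.7) → bbox [-6.7,-6.7,0] .. [6.7,6.7,4.6]
lo = A.lo+B.lo = [-23.3-6.7, -11.2-6.7, -16.3+0] = [-30.000,-17.900,-16.300]
hi = A.hi+B.hi = [2.7+6.7, 14.8+6.7, 9.7+4.6] = [9.400,21.500,14.300]
diag = √(39.4²+39.4²+30.6²) = √4041.08 = 63.569


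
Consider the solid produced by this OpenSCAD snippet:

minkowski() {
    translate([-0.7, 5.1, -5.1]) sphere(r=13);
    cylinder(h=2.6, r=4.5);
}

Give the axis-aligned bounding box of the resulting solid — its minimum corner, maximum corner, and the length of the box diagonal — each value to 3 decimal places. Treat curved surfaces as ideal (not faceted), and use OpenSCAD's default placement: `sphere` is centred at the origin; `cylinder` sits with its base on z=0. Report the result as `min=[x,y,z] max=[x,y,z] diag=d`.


min=[-18.200,-12.400,-18.100] max=[16.800,22.600,10.500] diag=57.166

A = translate([-0.7, 5.1, -5.1]) sphere(r=13) → bbox [-13.7,-7.9,-18.1] .. [12.3,18.1,7.9]
B = cylinder(h=2.6, r=4.5) → bbox [-4.5,-4.5,0] .. [4.5,4.5,2.6]
lo = A.lo+B.lo = [-13.7-4.5, -7.9-4.5, -18.1+0] = [-18.200,-12.400,-18.100]
hi = A.hi+B.hi = [12.3+4.5, 18.1+4.5, 7.9+2.6] = [16.800,22.600,10.500]
diag = √(35²+35²+28.6²) = √3267.96 = 57.166


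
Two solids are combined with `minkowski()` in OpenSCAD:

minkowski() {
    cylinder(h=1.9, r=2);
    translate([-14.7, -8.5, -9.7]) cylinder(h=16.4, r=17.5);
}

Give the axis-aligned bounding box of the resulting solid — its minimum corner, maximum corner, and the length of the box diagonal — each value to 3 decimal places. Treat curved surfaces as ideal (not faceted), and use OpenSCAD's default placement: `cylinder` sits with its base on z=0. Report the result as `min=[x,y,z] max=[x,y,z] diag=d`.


min=[-34.200,-28.000,-9.700] max=[4.800,11.000,8.600] diag=58.111

A = translate([-14.7, -8.5, -9.7]) cylinder(h=16.4, r=17.5) → bbox [-32.2,-26,-9.7] .. [2.8,9,6.7]
B = cylinder(h=1.9, r=2) → bbox [-2,-2,0] .. [2,2,1.9]
lo = A.lo+B.lo = [-32.2-2, -26-2, -9.7+0] = [-34.200,-28.000,-9.700]
hi = A.hi+B.hi = [2.8+2, 9+2, 6.7+1.9] = [4.800,11.000,8.600]
diag = √(39²+39²+18.3²) = √3376.89 = 58.111


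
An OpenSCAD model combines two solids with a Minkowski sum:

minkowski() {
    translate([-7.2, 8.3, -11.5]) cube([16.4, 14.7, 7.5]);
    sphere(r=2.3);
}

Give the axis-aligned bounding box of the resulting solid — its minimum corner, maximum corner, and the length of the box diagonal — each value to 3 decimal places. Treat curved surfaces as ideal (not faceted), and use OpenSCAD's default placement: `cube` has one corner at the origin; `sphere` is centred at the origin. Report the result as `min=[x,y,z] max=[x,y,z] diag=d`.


min=[-9.500,6.000,-13.800] max=[11.500,25.300,-1.700] diag=30.982

A = translate([-7.2, 8.3, -11.5]) cube([16.4, 14.7, 7.5]) → bbox [-7.2,8.3,-11.5] .. [9.2,23,-4]
B = sphere(r=2.3) → bbox [-2.3,-2.3,-2.3] .. [2.3,2.3,2.3]
lo = A.lo+B.lo = [-7.2-2.3, 8.3-2.3, -11.5-2.3] = [-9.500,6.000,-13.800]
hi = A.hi+B.hi = [9.2+2.3, 23+2.3, -4+2.3] = [11.500,25.300,-1.700]
diag = √(21²+19.3²+12.1²) = √959.9 = 30.982


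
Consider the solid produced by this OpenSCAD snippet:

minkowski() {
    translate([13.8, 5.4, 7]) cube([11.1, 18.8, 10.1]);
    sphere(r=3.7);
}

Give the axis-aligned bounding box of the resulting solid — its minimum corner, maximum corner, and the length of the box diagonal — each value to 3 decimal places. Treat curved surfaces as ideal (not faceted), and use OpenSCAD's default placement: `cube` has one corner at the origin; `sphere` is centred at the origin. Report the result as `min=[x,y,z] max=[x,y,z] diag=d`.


A = translate([13.8, 5.4, 7]) cube([11.1, 18.8, 10.1]) → bbox [13.8,5.4,7] .. [24.9,24.2,17.1]
B = sphere(r=3.7) → bbox [-3.7,-3.7,-3.7] .. [3.7,3.7,3.7]
lo = A.lo+B.lo = [13.8-3.7, 5.4-3.7, 7-3.7] = [10.100,1.700,3.300]
hi = A.hi+B.hi = [24.9+3.7, 24.2+3.7, 17.1+3.7] = [28.600,27.900,20.800]
diag = √(18.5²+26.2²+17.5²) = √1334.94 = 36.537

min=[10.100,1.700,3.300] max=[28.600,27.900,20.800] diag=36.537


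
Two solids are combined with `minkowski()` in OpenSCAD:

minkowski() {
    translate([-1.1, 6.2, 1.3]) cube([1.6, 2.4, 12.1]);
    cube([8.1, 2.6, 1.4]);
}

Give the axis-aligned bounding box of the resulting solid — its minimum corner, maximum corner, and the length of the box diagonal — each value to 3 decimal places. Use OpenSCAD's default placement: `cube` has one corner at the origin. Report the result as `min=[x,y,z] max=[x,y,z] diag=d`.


min=[-1.100,6.200,1.300] max=[8.600,11.200,14.800] diag=17.359

A = translate([-1.1, 6.2, 1.3]) cube([1.6, 2.4, 12.1]) → bbox [-1.1,6.2,1.3] .. [0.5,8.6,13.4]
B = cube([8.1, 2.6, 1.4]) → bbox [0,0,0] .. [8.1,2.6,1.4]
lo = A.lo+B.lo = [-1.1+0, 6.2+0, 1.3+0] = [-1.100,6.200,1.300]
hi = A.hi+B.hi = [0.5+8.1, 8.6+2.6, 13.4+1.4] = [8.600,11.200,14.800]
diag = √(9.7²+5²+13.5²) = √301.34 = 17.359


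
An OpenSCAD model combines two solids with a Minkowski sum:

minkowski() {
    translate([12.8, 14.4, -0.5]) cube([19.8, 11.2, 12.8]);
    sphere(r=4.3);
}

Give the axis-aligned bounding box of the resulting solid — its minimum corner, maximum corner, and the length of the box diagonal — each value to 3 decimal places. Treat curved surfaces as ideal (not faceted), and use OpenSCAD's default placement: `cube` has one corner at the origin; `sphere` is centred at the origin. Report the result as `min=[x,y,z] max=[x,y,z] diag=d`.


A = translate([12.8, 14.4, -0.5]) cube([19.8, 11.2, 12.8]) → bbox [12.8,14.4,-0.5] .. [32.6,25.6,12.3]
B = sphere(r=4.3) → bbox [-4.3,-4.3,-4.3] .. [4.3,4.3,4.3]
lo = A.lo+B.lo = [12.8-4.3, 14.4-4.3, -0.5-4.3] = [8.500,10.100,-4.800]
hi = A.hi+B.hi = [32.6+4.3, 25.6+4.3, 12.3+4.3] = [36.900,29.900,16.600]
diag = √(28.4²+19.8²+21.4²) = √1656.56 = 40.701

min=[8.500,10.100,-4.800] max=[36.900,29.900,16.600] diag=40.701


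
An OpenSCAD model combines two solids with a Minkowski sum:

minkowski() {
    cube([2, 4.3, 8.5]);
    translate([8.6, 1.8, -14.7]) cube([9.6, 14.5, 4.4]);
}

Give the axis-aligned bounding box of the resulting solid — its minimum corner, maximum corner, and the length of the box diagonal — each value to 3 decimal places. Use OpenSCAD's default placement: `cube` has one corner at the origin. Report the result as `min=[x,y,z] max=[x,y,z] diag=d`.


A = translate([8.6, 1.8, -14.7]) cube([9.6, 14.5, 4.4]) → bbox [8.6,1.8,-14.7] .. [18.2,16.3,-10.3]
B = cube([2, 4.3, 8.5]) → bbox [0,0,0] .. [2,4.3,8.5]
lo = A.lo+B.lo = [8.6+0, 1.8+0, -14.7+0] = [8.600,1.800,-14.700]
hi = A.hi+B.hi = [18.2+2, 16.3+4.3, -10.3+8.5] = [20.200,20.600,-1.800]
diag = √(11.6²+18.8²+12.9²) = √654.41 = 25.581

min=[8.600,1.800,-14.700] max=[20.200,20.600,-1.800] diag=25.581


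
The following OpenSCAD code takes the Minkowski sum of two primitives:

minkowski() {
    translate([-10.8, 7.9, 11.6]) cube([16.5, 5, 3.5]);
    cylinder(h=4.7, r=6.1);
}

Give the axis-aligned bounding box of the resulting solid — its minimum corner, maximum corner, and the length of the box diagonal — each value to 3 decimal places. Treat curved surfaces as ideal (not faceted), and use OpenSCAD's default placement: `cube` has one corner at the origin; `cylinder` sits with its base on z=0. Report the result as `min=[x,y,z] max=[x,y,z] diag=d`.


A = translate([-10.8, 7.9, 11.6]) cube([16.5, 5, 3.5]) → bbox [-10.8,7.9,11.6] .. [5.7,12.9,15.1]
B = cylinder(h=4.7, r=6.1) → bbox [-6.1,-6.1,0] .. [6.1,6.1,4.7]
lo = A.lo+B.lo = [-10.8-6.1, 7.9-6.1, 11.6+0] = [-16.900,1.800,11.600]
hi = A.hi+B.hi = [5.7+6.1, 12.9+6.1, 15.1+4.7] = [11.800,19.000,19.800]
diag = √(28.7²+17.2²+8.2²) = √1186.77 = 34.450

min=[-16.900,1.800,11.600] max=[11.800,19.000,19.800] diag=34.450
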